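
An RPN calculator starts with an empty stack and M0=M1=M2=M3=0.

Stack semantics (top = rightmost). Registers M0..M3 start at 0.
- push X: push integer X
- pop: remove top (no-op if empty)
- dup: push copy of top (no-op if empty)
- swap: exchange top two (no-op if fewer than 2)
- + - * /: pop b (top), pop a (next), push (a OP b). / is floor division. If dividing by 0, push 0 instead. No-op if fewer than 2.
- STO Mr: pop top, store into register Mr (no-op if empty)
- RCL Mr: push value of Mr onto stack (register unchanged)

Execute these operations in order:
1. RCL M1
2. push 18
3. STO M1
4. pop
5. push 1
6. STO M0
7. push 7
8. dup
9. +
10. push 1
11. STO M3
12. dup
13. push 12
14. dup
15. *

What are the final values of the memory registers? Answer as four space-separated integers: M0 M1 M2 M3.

After op 1 (RCL M1): stack=[0] mem=[0,0,0,0]
After op 2 (push 18): stack=[0,18] mem=[0,0,0,0]
After op 3 (STO M1): stack=[0] mem=[0,18,0,0]
After op 4 (pop): stack=[empty] mem=[0,18,0,0]
After op 5 (push 1): stack=[1] mem=[0,18,0,0]
After op 6 (STO M0): stack=[empty] mem=[1,18,0,0]
After op 7 (push 7): stack=[7] mem=[1,18,0,0]
After op 8 (dup): stack=[7,7] mem=[1,18,0,0]
After op 9 (+): stack=[14] mem=[1,18,0,0]
After op 10 (push 1): stack=[14,1] mem=[1,18,0,0]
After op 11 (STO M3): stack=[14] mem=[1,18,0,1]
After op 12 (dup): stack=[14,14] mem=[1,18,0,1]
After op 13 (push 12): stack=[14,14,12] mem=[1,18,0,1]
After op 14 (dup): stack=[14,14,12,12] mem=[1,18,0,1]
After op 15 (*): stack=[14,14,144] mem=[1,18,0,1]

Answer: 1 18 0 1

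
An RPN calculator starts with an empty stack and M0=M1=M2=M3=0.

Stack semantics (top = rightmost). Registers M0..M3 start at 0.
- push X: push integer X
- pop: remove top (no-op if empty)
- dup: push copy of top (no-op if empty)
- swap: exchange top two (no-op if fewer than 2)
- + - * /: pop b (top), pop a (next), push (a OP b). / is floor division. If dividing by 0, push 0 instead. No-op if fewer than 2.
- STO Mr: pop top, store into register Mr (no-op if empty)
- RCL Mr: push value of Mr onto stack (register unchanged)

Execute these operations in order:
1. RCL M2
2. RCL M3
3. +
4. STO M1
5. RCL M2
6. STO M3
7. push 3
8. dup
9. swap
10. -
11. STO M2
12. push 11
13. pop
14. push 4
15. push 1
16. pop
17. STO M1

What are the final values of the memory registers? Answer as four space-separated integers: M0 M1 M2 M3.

After op 1 (RCL M2): stack=[0] mem=[0,0,0,0]
After op 2 (RCL M3): stack=[0,0] mem=[0,0,0,0]
After op 3 (+): stack=[0] mem=[0,0,0,0]
After op 4 (STO M1): stack=[empty] mem=[0,0,0,0]
After op 5 (RCL M2): stack=[0] mem=[0,0,0,0]
After op 6 (STO M3): stack=[empty] mem=[0,0,0,0]
After op 7 (push 3): stack=[3] mem=[0,0,0,0]
After op 8 (dup): stack=[3,3] mem=[0,0,0,0]
After op 9 (swap): stack=[3,3] mem=[0,0,0,0]
After op 10 (-): stack=[0] mem=[0,0,0,0]
After op 11 (STO M2): stack=[empty] mem=[0,0,0,0]
After op 12 (push 11): stack=[11] mem=[0,0,0,0]
After op 13 (pop): stack=[empty] mem=[0,0,0,0]
After op 14 (push 4): stack=[4] mem=[0,0,0,0]
After op 15 (push 1): stack=[4,1] mem=[0,0,0,0]
After op 16 (pop): stack=[4] mem=[0,0,0,0]
After op 17 (STO M1): stack=[empty] mem=[0,4,0,0]

Answer: 0 4 0 0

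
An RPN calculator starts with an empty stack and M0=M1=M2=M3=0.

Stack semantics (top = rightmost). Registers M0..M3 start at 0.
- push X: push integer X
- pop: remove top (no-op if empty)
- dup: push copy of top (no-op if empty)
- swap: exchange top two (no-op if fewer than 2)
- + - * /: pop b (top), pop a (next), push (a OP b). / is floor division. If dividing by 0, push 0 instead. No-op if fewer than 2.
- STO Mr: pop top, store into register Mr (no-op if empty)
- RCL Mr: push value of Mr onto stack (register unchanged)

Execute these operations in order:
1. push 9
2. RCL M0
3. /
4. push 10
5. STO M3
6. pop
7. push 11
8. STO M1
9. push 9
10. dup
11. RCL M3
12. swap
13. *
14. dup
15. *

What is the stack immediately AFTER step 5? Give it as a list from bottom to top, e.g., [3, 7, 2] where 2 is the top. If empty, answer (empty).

After op 1 (push 9): stack=[9] mem=[0,0,0,0]
After op 2 (RCL M0): stack=[9,0] mem=[0,0,0,0]
After op 3 (/): stack=[0] mem=[0,0,0,0]
After op 4 (push 10): stack=[0,10] mem=[0,0,0,0]
After op 5 (STO M3): stack=[0] mem=[0,0,0,10]

[0]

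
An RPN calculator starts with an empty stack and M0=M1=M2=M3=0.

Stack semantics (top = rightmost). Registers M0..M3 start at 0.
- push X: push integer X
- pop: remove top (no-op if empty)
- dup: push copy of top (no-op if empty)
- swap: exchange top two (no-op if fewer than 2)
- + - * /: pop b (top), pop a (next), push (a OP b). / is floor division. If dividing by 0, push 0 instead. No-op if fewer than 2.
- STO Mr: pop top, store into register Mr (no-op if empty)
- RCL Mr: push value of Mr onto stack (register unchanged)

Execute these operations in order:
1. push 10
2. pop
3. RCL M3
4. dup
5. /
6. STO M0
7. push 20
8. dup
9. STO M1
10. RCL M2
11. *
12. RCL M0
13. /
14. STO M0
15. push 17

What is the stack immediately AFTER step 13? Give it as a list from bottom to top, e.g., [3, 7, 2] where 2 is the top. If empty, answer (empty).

After op 1 (push 10): stack=[10] mem=[0,0,0,0]
After op 2 (pop): stack=[empty] mem=[0,0,0,0]
After op 3 (RCL M3): stack=[0] mem=[0,0,0,0]
After op 4 (dup): stack=[0,0] mem=[0,0,0,0]
After op 5 (/): stack=[0] mem=[0,0,0,0]
After op 6 (STO M0): stack=[empty] mem=[0,0,0,0]
After op 7 (push 20): stack=[20] mem=[0,0,0,0]
After op 8 (dup): stack=[20,20] mem=[0,0,0,0]
After op 9 (STO M1): stack=[20] mem=[0,20,0,0]
After op 10 (RCL M2): stack=[20,0] mem=[0,20,0,0]
After op 11 (*): stack=[0] mem=[0,20,0,0]
After op 12 (RCL M0): stack=[0,0] mem=[0,20,0,0]
After op 13 (/): stack=[0] mem=[0,20,0,0]

[0]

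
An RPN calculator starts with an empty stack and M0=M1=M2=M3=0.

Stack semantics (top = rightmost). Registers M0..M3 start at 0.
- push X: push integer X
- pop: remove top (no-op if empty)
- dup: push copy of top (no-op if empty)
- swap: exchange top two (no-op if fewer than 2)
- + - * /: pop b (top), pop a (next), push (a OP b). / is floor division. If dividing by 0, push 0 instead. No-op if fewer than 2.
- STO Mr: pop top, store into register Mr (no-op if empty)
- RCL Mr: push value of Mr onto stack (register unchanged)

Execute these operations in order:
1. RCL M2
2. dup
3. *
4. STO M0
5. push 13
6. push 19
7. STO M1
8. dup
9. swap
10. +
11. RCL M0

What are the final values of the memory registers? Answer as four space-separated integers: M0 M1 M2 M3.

Answer: 0 19 0 0

Derivation:
After op 1 (RCL M2): stack=[0] mem=[0,0,0,0]
After op 2 (dup): stack=[0,0] mem=[0,0,0,0]
After op 3 (*): stack=[0] mem=[0,0,0,0]
After op 4 (STO M0): stack=[empty] mem=[0,0,0,0]
After op 5 (push 13): stack=[13] mem=[0,0,0,0]
After op 6 (push 19): stack=[13,19] mem=[0,0,0,0]
After op 7 (STO M1): stack=[13] mem=[0,19,0,0]
After op 8 (dup): stack=[13,13] mem=[0,19,0,0]
After op 9 (swap): stack=[13,13] mem=[0,19,0,0]
After op 10 (+): stack=[26] mem=[0,19,0,0]
After op 11 (RCL M0): stack=[26,0] mem=[0,19,0,0]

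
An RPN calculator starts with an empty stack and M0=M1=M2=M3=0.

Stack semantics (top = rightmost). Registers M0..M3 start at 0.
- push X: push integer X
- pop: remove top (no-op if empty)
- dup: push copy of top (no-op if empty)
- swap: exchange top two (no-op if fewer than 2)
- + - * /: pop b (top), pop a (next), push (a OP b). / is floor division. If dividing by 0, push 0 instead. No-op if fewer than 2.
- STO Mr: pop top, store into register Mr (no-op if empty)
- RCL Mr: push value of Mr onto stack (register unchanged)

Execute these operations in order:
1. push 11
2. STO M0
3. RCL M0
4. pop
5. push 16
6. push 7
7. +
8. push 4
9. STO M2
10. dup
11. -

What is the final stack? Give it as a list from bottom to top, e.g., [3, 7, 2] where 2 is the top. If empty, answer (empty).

Answer: [0]

Derivation:
After op 1 (push 11): stack=[11] mem=[0,0,0,0]
After op 2 (STO M0): stack=[empty] mem=[11,0,0,0]
After op 3 (RCL M0): stack=[11] mem=[11,0,0,0]
After op 4 (pop): stack=[empty] mem=[11,0,0,0]
After op 5 (push 16): stack=[16] mem=[11,0,0,0]
After op 6 (push 7): stack=[16,7] mem=[11,0,0,0]
After op 7 (+): stack=[23] mem=[11,0,0,0]
After op 8 (push 4): stack=[23,4] mem=[11,0,0,0]
After op 9 (STO M2): stack=[23] mem=[11,0,4,0]
After op 10 (dup): stack=[23,23] mem=[11,0,4,0]
After op 11 (-): stack=[0] mem=[11,0,4,0]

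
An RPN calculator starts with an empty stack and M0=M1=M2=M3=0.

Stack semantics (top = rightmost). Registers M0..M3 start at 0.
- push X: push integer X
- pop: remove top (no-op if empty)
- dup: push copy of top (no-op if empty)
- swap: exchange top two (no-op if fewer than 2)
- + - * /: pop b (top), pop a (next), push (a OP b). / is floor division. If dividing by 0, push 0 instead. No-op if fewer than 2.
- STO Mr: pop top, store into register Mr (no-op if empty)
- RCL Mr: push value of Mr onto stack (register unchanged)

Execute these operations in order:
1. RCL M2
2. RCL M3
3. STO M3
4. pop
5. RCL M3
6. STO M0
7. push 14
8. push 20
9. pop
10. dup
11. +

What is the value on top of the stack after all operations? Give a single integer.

After op 1 (RCL M2): stack=[0] mem=[0,0,0,0]
After op 2 (RCL M3): stack=[0,0] mem=[0,0,0,0]
After op 3 (STO M3): stack=[0] mem=[0,0,0,0]
After op 4 (pop): stack=[empty] mem=[0,0,0,0]
After op 5 (RCL M3): stack=[0] mem=[0,0,0,0]
After op 6 (STO M0): stack=[empty] mem=[0,0,0,0]
After op 7 (push 14): stack=[14] mem=[0,0,0,0]
After op 8 (push 20): stack=[14,20] mem=[0,0,0,0]
After op 9 (pop): stack=[14] mem=[0,0,0,0]
After op 10 (dup): stack=[14,14] mem=[0,0,0,0]
After op 11 (+): stack=[28] mem=[0,0,0,0]

Answer: 28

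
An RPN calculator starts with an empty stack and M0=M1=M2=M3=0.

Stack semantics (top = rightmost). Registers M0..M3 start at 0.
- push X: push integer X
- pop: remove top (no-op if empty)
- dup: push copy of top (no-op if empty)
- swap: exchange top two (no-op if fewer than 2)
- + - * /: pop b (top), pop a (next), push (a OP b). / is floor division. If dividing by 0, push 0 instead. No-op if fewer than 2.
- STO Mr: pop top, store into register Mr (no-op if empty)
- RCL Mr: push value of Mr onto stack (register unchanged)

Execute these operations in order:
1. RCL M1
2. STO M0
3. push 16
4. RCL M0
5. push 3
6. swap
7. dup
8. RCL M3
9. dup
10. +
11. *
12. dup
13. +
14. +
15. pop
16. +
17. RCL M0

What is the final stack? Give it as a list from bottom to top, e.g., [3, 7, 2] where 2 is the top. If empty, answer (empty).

After op 1 (RCL M1): stack=[0] mem=[0,0,0,0]
After op 2 (STO M0): stack=[empty] mem=[0,0,0,0]
After op 3 (push 16): stack=[16] mem=[0,0,0,0]
After op 4 (RCL M0): stack=[16,0] mem=[0,0,0,0]
After op 5 (push 3): stack=[16,0,3] mem=[0,0,0,0]
After op 6 (swap): stack=[16,3,0] mem=[0,0,0,0]
After op 7 (dup): stack=[16,3,0,0] mem=[0,0,0,0]
After op 8 (RCL M3): stack=[16,3,0,0,0] mem=[0,0,0,0]
After op 9 (dup): stack=[16,3,0,0,0,0] mem=[0,0,0,0]
After op 10 (+): stack=[16,3,0,0,0] mem=[0,0,0,0]
After op 11 (*): stack=[16,3,0,0] mem=[0,0,0,0]
After op 12 (dup): stack=[16,3,0,0,0] mem=[0,0,0,0]
After op 13 (+): stack=[16,3,0,0] mem=[0,0,0,0]
After op 14 (+): stack=[16,3,0] mem=[0,0,0,0]
After op 15 (pop): stack=[16,3] mem=[0,0,0,0]
After op 16 (+): stack=[19] mem=[0,0,0,0]
After op 17 (RCL M0): stack=[19,0] mem=[0,0,0,0]

Answer: [19, 0]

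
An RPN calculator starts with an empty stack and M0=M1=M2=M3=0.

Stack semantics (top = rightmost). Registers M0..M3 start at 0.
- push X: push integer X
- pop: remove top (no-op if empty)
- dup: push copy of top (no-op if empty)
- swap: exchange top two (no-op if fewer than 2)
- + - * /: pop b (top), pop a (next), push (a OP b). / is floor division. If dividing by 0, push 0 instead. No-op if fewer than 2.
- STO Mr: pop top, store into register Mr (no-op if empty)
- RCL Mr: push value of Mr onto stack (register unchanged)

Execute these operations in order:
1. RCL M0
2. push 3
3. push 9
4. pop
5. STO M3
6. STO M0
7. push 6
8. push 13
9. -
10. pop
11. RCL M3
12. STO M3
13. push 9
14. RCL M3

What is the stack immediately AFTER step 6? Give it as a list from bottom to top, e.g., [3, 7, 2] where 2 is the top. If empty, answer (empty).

After op 1 (RCL M0): stack=[0] mem=[0,0,0,0]
After op 2 (push 3): stack=[0,3] mem=[0,0,0,0]
After op 3 (push 9): stack=[0,3,9] mem=[0,0,0,0]
After op 4 (pop): stack=[0,3] mem=[0,0,0,0]
After op 5 (STO M3): stack=[0] mem=[0,0,0,3]
After op 6 (STO M0): stack=[empty] mem=[0,0,0,3]

(empty)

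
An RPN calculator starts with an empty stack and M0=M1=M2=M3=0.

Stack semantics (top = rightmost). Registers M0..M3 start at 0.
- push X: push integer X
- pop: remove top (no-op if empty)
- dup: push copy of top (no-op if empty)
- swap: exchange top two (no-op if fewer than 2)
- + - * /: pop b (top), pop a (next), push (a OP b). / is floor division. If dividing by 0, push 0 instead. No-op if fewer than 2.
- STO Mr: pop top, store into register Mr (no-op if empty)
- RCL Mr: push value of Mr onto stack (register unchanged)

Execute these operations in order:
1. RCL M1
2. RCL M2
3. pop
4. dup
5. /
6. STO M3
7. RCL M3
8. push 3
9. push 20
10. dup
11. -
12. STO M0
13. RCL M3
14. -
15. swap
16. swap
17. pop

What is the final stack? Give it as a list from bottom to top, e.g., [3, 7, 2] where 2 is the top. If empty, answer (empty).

After op 1 (RCL M1): stack=[0] mem=[0,0,0,0]
After op 2 (RCL M2): stack=[0,0] mem=[0,0,0,0]
After op 3 (pop): stack=[0] mem=[0,0,0,0]
After op 4 (dup): stack=[0,0] mem=[0,0,0,0]
After op 5 (/): stack=[0] mem=[0,0,0,0]
After op 6 (STO M3): stack=[empty] mem=[0,0,0,0]
After op 7 (RCL M3): stack=[0] mem=[0,0,0,0]
After op 8 (push 3): stack=[0,3] mem=[0,0,0,0]
After op 9 (push 20): stack=[0,3,20] mem=[0,0,0,0]
After op 10 (dup): stack=[0,3,20,20] mem=[0,0,0,0]
After op 11 (-): stack=[0,3,0] mem=[0,0,0,0]
After op 12 (STO M0): stack=[0,3] mem=[0,0,0,0]
After op 13 (RCL M3): stack=[0,3,0] mem=[0,0,0,0]
After op 14 (-): stack=[0,3] mem=[0,0,0,0]
After op 15 (swap): stack=[3,0] mem=[0,0,0,0]
After op 16 (swap): stack=[0,3] mem=[0,0,0,0]
After op 17 (pop): stack=[0] mem=[0,0,0,0]

Answer: [0]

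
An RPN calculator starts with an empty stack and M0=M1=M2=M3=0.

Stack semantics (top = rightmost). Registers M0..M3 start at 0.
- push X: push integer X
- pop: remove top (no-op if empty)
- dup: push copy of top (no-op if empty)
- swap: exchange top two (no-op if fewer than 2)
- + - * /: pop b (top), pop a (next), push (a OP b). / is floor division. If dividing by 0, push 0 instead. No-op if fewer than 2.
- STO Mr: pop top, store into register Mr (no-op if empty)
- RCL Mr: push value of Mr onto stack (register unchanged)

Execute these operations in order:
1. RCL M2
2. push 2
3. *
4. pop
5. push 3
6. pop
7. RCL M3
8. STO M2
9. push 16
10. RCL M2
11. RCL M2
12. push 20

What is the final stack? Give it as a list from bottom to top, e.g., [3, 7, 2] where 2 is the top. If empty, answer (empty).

Answer: [16, 0, 0, 20]

Derivation:
After op 1 (RCL M2): stack=[0] mem=[0,0,0,0]
After op 2 (push 2): stack=[0,2] mem=[0,0,0,0]
After op 3 (*): stack=[0] mem=[0,0,0,0]
After op 4 (pop): stack=[empty] mem=[0,0,0,0]
After op 5 (push 3): stack=[3] mem=[0,0,0,0]
After op 6 (pop): stack=[empty] mem=[0,0,0,0]
After op 7 (RCL M3): stack=[0] mem=[0,0,0,0]
After op 8 (STO M2): stack=[empty] mem=[0,0,0,0]
After op 9 (push 16): stack=[16] mem=[0,0,0,0]
After op 10 (RCL M2): stack=[16,0] mem=[0,0,0,0]
After op 11 (RCL M2): stack=[16,0,0] mem=[0,0,0,0]
After op 12 (push 20): stack=[16,0,0,20] mem=[0,0,0,0]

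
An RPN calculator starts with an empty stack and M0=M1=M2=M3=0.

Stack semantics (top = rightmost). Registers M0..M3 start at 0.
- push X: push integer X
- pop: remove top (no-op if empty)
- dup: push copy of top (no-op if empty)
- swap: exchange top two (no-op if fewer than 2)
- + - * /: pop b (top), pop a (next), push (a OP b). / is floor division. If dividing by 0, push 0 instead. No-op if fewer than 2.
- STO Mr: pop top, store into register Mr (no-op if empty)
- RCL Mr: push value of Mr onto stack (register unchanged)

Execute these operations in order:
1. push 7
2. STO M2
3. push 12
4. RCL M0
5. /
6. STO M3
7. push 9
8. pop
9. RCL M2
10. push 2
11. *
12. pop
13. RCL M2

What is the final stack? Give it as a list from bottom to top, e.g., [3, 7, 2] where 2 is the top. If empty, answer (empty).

After op 1 (push 7): stack=[7] mem=[0,0,0,0]
After op 2 (STO M2): stack=[empty] mem=[0,0,7,0]
After op 3 (push 12): stack=[12] mem=[0,0,7,0]
After op 4 (RCL M0): stack=[12,0] mem=[0,0,7,0]
After op 5 (/): stack=[0] mem=[0,0,7,0]
After op 6 (STO M3): stack=[empty] mem=[0,0,7,0]
After op 7 (push 9): stack=[9] mem=[0,0,7,0]
After op 8 (pop): stack=[empty] mem=[0,0,7,0]
After op 9 (RCL M2): stack=[7] mem=[0,0,7,0]
After op 10 (push 2): stack=[7,2] mem=[0,0,7,0]
After op 11 (*): stack=[14] mem=[0,0,7,0]
After op 12 (pop): stack=[empty] mem=[0,0,7,0]
After op 13 (RCL M2): stack=[7] mem=[0,0,7,0]

Answer: [7]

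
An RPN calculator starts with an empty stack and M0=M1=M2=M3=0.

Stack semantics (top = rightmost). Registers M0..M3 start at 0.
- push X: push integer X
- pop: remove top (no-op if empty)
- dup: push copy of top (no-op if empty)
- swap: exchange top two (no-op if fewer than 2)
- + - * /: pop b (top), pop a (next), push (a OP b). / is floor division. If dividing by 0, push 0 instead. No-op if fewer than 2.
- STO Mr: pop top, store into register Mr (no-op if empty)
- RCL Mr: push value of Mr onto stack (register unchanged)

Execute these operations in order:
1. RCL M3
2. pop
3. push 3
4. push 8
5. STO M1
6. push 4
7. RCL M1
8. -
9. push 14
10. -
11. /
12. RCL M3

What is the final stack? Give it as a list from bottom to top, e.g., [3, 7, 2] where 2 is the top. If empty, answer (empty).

After op 1 (RCL M3): stack=[0] mem=[0,0,0,0]
After op 2 (pop): stack=[empty] mem=[0,0,0,0]
After op 3 (push 3): stack=[3] mem=[0,0,0,0]
After op 4 (push 8): stack=[3,8] mem=[0,0,0,0]
After op 5 (STO M1): stack=[3] mem=[0,8,0,0]
After op 6 (push 4): stack=[3,4] mem=[0,8,0,0]
After op 7 (RCL M1): stack=[3,4,8] mem=[0,8,0,0]
After op 8 (-): stack=[3,-4] mem=[0,8,0,0]
After op 9 (push 14): stack=[3,-4,14] mem=[0,8,0,0]
After op 10 (-): stack=[3,-18] mem=[0,8,0,0]
After op 11 (/): stack=[-1] mem=[0,8,0,0]
After op 12 (RCL M3): stack=[-1,0] mem=[0,8,0,0]

Answer: [-1, 0]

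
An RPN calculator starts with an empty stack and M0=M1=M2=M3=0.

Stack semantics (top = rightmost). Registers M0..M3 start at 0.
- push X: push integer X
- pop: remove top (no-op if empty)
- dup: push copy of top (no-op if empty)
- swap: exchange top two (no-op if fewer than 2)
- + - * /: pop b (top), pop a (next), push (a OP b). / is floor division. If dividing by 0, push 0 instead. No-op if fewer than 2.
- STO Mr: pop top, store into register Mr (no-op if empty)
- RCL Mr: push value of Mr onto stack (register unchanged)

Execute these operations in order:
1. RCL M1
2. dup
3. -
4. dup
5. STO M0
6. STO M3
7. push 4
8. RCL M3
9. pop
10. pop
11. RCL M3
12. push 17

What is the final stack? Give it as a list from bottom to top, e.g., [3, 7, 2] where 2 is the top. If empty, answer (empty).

After op 1 (RCL M1): stack=[0] mem=[0,0,0,0]
After op 2 (dup): stack=[0,0] mem=[0,0,0,0]
After op 3 (-): stack=[0] mem=[0,0,0,0]
After op 4 (dup): stack=[0,0] mem=[0,0,0,0]
After op 5 (STO M0): stack=[0] mem=[0,0,0,0]
After op 6 (STO M3): stack=[empty] mem=[0,0,0,0]
After op 7 (push 4): stack=[4] mem=[0,0,0,0]
After op 8 (RCL M3): stack=[4,0] mem=[0,0,0,0]
After op 9 (pop): stack=[4] mem=[0,0,0,0]
After op 10 (pop): stack=[empty] mem=[0,0,0,0]
After op 11 (RCL M3): stack=[0] mem=[0,0,0,0]
After op 12 (push 17): stack=[0,17] mem=[0,0,0,0]

Answer: [0, 17]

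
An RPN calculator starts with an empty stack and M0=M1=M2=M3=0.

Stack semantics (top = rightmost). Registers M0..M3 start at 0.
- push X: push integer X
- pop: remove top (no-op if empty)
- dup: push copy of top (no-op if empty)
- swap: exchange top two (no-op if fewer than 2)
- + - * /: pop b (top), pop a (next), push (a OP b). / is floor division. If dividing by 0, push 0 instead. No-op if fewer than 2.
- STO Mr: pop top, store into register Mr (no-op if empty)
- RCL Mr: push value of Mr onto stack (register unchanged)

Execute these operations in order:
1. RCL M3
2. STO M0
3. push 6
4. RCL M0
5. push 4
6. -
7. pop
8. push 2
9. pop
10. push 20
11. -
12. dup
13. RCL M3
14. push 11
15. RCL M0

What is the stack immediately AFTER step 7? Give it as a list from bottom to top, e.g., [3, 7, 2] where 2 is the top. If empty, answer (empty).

After op 1 (RCL M3): stack=[0] mem=[0,0,0,0]
After op 2 (STO M0): stack=[empty] mem=[0,0,0,0]
After op 3 (push 6): stack=[6] mem=[0,0,0,0]
After op 4 (RCL M0): stack=[6,0] mem=[0,0,0,0]
After op 5 (push 4): stack=[6,0,4] mem=[0,0,0,0]
After op 6 (-): stack=[6,-4] mem=[0,0,0,0]
After op 7 (pop): stack=[6] mem=[0,0,0,0]

[6]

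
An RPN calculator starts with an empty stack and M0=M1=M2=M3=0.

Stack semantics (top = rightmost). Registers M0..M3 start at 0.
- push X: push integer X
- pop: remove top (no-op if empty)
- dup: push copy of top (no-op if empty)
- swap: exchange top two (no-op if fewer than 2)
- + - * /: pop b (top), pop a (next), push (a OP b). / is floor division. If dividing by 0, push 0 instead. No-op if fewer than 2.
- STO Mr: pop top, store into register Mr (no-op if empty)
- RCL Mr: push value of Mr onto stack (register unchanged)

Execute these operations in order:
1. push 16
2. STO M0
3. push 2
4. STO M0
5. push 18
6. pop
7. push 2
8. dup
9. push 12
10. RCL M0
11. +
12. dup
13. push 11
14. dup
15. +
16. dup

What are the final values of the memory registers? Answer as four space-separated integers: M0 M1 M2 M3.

Answer: 2 0 0 0

Derivation:
After op 1 (push 16): stack=[16] mem=[0,0,0,0]
After op 2 (STO M0): stack=[empty] mem=[16,0,0,0]
After op 3 (push 2): stack=[2] mem=[16,0,0,0]
After op 4 (STO M0): stack=[empty] mem=[2,0,0,0]
After op 5 (push 18): stack=[18] mem=[2,0,0,0]
After op 6 (pop): stack=[empty] mem=[2,0,0,0]
After op 7 (push 2): stack=[2] mem=[2,0,0,0]
After op 8 (dup): stack=[2,2] mem=[2,0,0,0]
After op 9 (push 12): stack=[2,2,12] mem=[2,0,0,0]
After op 10 (RCL M0): stack=[2,2,12,2] mem=[2,0,0,0]
After op 11 (+): stack=[2,2,14] mem=[2,0,0,0]
After op 12 (dup): stack=[2,2,14,14] mem=[2,0,0,0]
After op 13 (push 11): stack=[2,2,14,14,11] mem=[2,0,0,0]
After op 14 (dup): stack=[2,2,14,14,11,11] mem=[2,0,0,0]
After op 15 (+): stack=[2,2,14,14,22] mem=[2,0,0,0]
After op 16 (dup): stack=[2,2,14,14,22,22] mem=[2,0,0,0]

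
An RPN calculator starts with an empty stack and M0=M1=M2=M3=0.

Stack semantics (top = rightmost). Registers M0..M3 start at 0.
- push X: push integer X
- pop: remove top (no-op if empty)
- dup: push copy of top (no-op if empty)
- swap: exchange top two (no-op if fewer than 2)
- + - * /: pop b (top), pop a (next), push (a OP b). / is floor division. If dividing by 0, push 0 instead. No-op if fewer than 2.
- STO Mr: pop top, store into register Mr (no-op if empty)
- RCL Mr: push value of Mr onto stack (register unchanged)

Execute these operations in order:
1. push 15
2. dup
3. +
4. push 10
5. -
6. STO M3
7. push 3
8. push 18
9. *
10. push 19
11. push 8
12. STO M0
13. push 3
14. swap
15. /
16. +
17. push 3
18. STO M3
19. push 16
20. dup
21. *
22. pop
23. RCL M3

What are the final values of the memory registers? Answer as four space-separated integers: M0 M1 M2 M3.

After op 1 (push 15): stack=[15] mem=[0,0,0,0]
After op 2 (dup): stack=[15,15] mem=[0,0,0,0]
After op 3 (+): stack=[30] mem=[0,0,0,0]
After op 4 (push 10): stack=[30,10] mem=[0,0,0,0]
After op 5 (-): stack=[20] mem=[0,0,0,0]
After op 6 (STO M3): stack=[empty] mem=[0,0,0,20]
After op 7 (push 3): stack=[3] mem=[0,0,0,20]
After op 8 (push 18): stack=[3,18] mem=[0,0,0,20]
After op 9 (*): stack=[54] mem=[0,0,0,20]
After op 10 (push 19): stack=[54,19] mem=[0,0,0,20]
After op 11 (push 8): stack=[54,19,8] mem=[0,0,0,20]
After op 12 (STO M0): stack=[54,19] mem=[8,0,0,20]
After op 13 (push 3): stack=[54,19,3] mem=[8,0,0,20]
After op 14 (swap): stack=[54,3,19] mem=[8,0,0,20]
After op 15 (/): stack=[54,0] mem=[8,0,0,20]
After op 16 (+): stack=[54] mem=[8,0,0,20]
After op 17 (push 3): stack=[54,3] mem=[8,0,0,20]
After op 18 (STO M3): stack=[54] mem=[8,0,0,3]
After op 19 (push 16): stack=[54,16] mem=[8,0,0,3]
After op 20 (dup): stack=[54,16,16] mem=[8,0,0,3]
After op 21 (*): stack=[54,256] mem=[8,0,0,3]
After op 22 (pop): stack=[54] mem=[8,0,0,3]
After op 23 (RCL M3): stack=[54,3] mem=[8,0,0,3]

Answer: 8 0 0 3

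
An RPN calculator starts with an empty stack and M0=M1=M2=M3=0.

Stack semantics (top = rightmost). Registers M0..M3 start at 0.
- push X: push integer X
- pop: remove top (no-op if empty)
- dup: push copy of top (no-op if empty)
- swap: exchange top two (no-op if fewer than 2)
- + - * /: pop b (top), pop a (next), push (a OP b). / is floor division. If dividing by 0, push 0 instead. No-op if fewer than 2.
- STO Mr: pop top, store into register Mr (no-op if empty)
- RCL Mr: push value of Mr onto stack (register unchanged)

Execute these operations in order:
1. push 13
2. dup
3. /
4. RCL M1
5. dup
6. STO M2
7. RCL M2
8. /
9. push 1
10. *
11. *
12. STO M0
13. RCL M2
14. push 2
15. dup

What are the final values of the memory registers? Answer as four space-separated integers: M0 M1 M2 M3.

Answer: 0 0 0 0

Derivation:
After op 1 (push 13): stack=[13] mem=[0,0,0,0]
After op 2 (dup): stack=[13,13] mem=[0,0,0,0]
After op 3 (/): stack=[1] mem=[0,0,0,0]
After op 4 (RCL M1): stack=[1,0] mem=[0,0,0,0]
After op 5 (dup): stack=[1,0,0] mem=[0,0,0,0]
After op 6 (STO M2): stack=[1,0] mem=[0,0,0,0]
After op 7 (RCL M2): stack=[1,0,0] mem=[0,0,0,0]
After op 8 (/): stack=[1,0] mem=[0,0,0,0]
After op 9 (push 1): stack=[1,0,1] mem=[0,0,0,0]
After op 10 (*): stack=[1,0] mem=[0,0,0,0]
After op 11 (*): stack=[0] mem=[0,0,0,0]
After op 12 (STO M0): stack=[empty] mem=[0,0,0,0]
After op 13 (RCL M2): stack=[0] mem=[0,0,0,0]
After op 14 (push 2): stack=[0,2] mem=[0,0,0,0]
After op 15 (dup): stack=[0,2,2] mem=[0,0,0,0]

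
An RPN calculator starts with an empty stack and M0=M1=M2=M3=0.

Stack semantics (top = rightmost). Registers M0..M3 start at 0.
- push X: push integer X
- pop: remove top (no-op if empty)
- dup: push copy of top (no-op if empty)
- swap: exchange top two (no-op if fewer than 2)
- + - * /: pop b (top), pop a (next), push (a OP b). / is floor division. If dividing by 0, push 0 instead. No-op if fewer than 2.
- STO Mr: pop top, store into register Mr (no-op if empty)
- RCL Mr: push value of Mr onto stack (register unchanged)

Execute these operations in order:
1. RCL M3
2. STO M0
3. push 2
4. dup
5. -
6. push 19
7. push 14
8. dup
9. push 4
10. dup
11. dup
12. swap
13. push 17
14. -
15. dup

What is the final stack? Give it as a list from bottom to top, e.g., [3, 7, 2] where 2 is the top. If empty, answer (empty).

After op 1 (RCL M3): stack=[0] mem=[0,0,0,0]
After op 2 (STO M0): stack=[empty] mem=[0,0,0,0]
After op 3 (push 2): stack=[2] mem=[0,0,0,0]
After op 4 (dup): stack=[2,2] mem=[0,0,0,0]
After op 5 (-): stack=[0] mem=[0,0,0,0]
After op 6 (push 19): stack=[0,19] mem=[0,0,0,0]
After op 7 (push 14): stack=[0,19,14] mem=[0,0,0,0]
After op 8 (dup): stack=[0,19,14,14] mem=[0,0,0,0]
After op 9 (push 4): stack=[0,19,14,14,4] mem=[0,0,0,0]
After op 10 (dup): stack=[0,19,14,14,4,4] mem=[0,0,0,0]
After op 11 (dup): stack=[0,19,14,14,4,4,4] mem=[0,0,0,0]
After op 12 (swap): stack=[0,19,14,14,4,4,4] mem=[0,0,0,0]
After op 13 (push 17): stack=[0,19,14,14,4,4,4,17] mem=[0,0,0,0]
After op 14 (-): stack=[0,19,14,14,4,4,-13] mem=[0,0,0,0]
After op 15 (dup): stack=[0,19,14,14,4,4,-13,-13] mem=[0,0,0,0]

Answer: [0, 19, 14, 14, 4, 4, -13, -13]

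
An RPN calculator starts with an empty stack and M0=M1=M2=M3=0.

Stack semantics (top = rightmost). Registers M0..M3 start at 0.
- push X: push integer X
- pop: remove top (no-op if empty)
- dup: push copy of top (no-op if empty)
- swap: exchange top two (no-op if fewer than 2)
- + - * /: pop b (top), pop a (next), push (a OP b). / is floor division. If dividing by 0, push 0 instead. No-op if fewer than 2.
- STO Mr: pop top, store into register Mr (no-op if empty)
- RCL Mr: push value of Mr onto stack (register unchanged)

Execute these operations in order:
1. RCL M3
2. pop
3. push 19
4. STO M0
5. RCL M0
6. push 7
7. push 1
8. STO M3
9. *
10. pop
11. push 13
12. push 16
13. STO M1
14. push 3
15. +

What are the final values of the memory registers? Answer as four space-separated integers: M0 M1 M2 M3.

After op 1 (RCL M3): stack=[0] mem=[0,0,0,0]
After op 2 (pop): stack=[empty] mem=[0,0,0,0]
After op 3 (push 19): stack=[19] mem=[0,0,0,0]
After op 4 (STO M0): stack=[empty] mem=[19,0,0,0]
After op 5 (RCL M0): stack=[19] mem=[19,0,0,0]
After op 6 (push 7): stack=[19,7] mem=[19,0,0,0]
After op 7 (push 1): stack=[19,7,1] mem=[19,0,0,0]
After op 8 (STO M3): stack=[19,7] mem=[19,0,0,1]
After op 9 (*): stack=[133] mem=[19,0,0,1]
After op 10 (pop): stack=[empty] mem=[19,0,0,1]
After op 11 (push 13): stack=[13] mem=[19,0,0,1]
After op 12 (push 16): stack=[13,16] mem=[19,0,0,1]
After op 13 (STO M1): stack=[13] mem=[19,16,0,1]
After op 14 (push 3): stack=[13,3] mem=[19,16,0,1]
After op 15 (+): stack=[16] mem=[19,16,0,1]

Answer: 19 16 0 1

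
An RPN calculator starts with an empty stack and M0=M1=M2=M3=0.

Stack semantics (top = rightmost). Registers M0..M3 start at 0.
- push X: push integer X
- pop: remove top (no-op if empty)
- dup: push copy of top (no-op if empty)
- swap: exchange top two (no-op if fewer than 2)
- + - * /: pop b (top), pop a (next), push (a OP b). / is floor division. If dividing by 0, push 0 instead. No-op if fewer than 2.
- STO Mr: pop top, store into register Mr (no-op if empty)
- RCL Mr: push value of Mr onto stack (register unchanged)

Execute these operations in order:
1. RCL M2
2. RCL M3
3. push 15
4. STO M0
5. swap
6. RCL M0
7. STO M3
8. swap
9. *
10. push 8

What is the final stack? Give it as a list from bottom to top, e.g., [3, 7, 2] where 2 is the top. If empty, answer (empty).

After op 1 (RCL M2): stack=[0] mem=[0,0,0,0]
After op 2 (RCL M3): stack=[0,0] mem=[0,0,0,0]
After op 3 (push 15): stack=[0,0,15] mem=[0,0,0,0]
After op 4 (STO M0): stack=[0,0] mem=[15,0,0,0]
After op 5 (swap): stack=[0,0] mem=[15,0,0,0]
After op 6 (RCL M0): stack=[0,0,15] mem=[15,0,0,0]
After op 7 (STO M3): stack=[0,0] mem=[15,0,0,15]
After op 8 (swap): stack=[0,0] mem=[15,0,0,15]
After op 9 (*): stack=[0] mem=[15,0,0,15]
After op 10 (push 8): stack=[0,8] mem=[15,0,0,15]

Answer: [0, 8]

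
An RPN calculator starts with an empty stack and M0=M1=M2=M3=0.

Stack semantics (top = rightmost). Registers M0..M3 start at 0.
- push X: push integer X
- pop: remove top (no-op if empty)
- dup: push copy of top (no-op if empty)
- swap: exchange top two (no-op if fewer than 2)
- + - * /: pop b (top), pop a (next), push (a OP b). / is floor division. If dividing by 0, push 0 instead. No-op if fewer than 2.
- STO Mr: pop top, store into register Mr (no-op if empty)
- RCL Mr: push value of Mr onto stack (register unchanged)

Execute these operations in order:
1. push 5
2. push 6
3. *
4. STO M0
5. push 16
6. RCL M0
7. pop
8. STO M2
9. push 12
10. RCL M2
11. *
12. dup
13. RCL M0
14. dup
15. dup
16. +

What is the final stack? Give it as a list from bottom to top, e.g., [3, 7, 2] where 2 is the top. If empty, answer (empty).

Answer: [192, 192, 30, 60]

Derivation:
After op 1 (push 5): stack=[5] mem=[0,0,0,0]
After op 2 (push 6): stack=[5,6] mem=[0,0,0,0]
After op 3 (*): stack=[30] mem=[0,0,0,0]
After op 4 (STO M0): stack=[empty] mem=[30,0,0,0]
After op 5 (push 16): stack=[16] mem=[30,0,0,0]
After op 6 (RCL M0): stack=[16,30] mem=[30,0,0,0]
After op 7 (pop): stack=[16] mem=[30,0,0,0]
After op 8 (STO M2): stack=[empty] mem=[30,0,16,0]
After op 9 (push 12): stack=[12] mem=[30,0,16,0]
After op 10 (RCL M2): stack=[12,16] mem=[30,0,16,0]
After op 11 (*): stack=[192] mem=[30,0,16,0]
After op 12 (dup): stack=[192,192] mem=[30,0,16,0]
After op 13 (RCL M0): stack=[192,192,30] mem=[30,0,16,0]
After op 14 (dup): stack=[192,192,30,30] mem=[30,0,16,0]
After op 15 (dup): stack=[192,192,30,30,30] mem=[30,0,16,0]
After op 16 (+): stack=[192,192,30,60] mem=[30,0,16,0]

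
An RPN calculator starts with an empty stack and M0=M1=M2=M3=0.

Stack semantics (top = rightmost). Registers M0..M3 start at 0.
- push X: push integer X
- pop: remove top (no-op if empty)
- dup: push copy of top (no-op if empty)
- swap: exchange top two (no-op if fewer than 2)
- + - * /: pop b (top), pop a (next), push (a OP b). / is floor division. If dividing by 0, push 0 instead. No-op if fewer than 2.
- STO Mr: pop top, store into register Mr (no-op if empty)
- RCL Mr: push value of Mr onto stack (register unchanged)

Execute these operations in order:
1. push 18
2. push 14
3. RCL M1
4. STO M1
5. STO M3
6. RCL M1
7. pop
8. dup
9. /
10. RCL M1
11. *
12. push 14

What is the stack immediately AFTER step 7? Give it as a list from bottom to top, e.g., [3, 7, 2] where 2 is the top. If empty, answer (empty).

After op 1 (push 18): stack=[18] mem=[0,0,0,0]
After op 2 (push 14): stack=[18,14] mem=[0,0,0,0]
After op 3 (RCL M1): stack=[18,14,0] mem=[0,0,0,0]
After op 4 (STO M1): stack=[18,14] mem=[0,0,0,0]
After op 5 (STO M3): stack=[18] mem=[0,0,0,14]
After op 6 (RCL M1): stack=[18,0] mem=[0,0,0,14]
After op 7 (pop): stack=[18] mem=[0,0,0,14]

[18]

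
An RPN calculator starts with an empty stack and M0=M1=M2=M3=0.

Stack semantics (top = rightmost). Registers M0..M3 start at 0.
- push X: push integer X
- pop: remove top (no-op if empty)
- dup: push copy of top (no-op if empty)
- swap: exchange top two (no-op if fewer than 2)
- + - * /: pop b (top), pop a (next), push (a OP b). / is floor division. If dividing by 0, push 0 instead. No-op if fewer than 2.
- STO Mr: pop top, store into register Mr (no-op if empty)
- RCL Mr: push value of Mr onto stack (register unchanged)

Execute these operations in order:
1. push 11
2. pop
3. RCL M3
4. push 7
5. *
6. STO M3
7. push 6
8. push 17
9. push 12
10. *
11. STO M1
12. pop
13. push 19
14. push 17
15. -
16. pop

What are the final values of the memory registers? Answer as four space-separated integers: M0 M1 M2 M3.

After op 1 (push 11): stack=[11] mem=[0,0,0,0]
After op 2 (pop): stack=[empty] mem=[0,0,0,0]
After op 3 (RCL M3): stack=[0] mem=[0,0,0,0]
After op 4 (push 7): stack=[0,7] mem=[0,0,0,0]
After op 5 (*): stack=[0] mem=[0,0,0,0]
After op 6 (STO M3): stack=[empty] mem=[0,0,0,0]
After op 7 (push 6): stack=[6] mem=[0,0,0,0]
After op 8 (push 17): stack=[6,17] mem=[0,0,0,0]
After op 9 (push 12): stack=[6,17,12] mem=[0,0,0,0]
After op 10 (*): stack=[6,204] mem=[0,0,0,0]
After op 11 (STO M1): stack=[6] mem=[0,204,0,0]
After op 12 (pop): stack=[empty] mem=[0,204,0,0]
After op 13 (push 19): stack=[19] mem=[0,204,0,0]
After op 14 (push 17): stack=[19,17] mem=[0,204,0,0]
After op 15 (-): stack=[2] mem=[0,204,0,0]
After op 16 (pop): stack=[empty] mem=[0,204,0,0]

Answer: 0 204 0 0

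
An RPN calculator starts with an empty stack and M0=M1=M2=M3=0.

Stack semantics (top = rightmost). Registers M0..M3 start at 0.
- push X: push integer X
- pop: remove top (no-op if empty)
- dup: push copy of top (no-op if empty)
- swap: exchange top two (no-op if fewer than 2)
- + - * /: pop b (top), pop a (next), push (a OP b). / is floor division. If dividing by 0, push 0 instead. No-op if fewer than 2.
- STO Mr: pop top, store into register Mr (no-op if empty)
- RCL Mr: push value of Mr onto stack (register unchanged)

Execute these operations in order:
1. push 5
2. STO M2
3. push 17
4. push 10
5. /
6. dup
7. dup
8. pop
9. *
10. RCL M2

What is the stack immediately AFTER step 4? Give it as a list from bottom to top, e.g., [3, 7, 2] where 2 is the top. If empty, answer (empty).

After op 1 (push 5): stack=[5] mem=[0,0,0,0]
After op 2 (STO M2): stack=[empty] mem=[0,0,5,0]
After op 3 (push 17): stack=[17] mem=[0,0,5,0]
After op 4 (push 10): stack=[17,10] mem=[0,0,5,0]

[17, 10]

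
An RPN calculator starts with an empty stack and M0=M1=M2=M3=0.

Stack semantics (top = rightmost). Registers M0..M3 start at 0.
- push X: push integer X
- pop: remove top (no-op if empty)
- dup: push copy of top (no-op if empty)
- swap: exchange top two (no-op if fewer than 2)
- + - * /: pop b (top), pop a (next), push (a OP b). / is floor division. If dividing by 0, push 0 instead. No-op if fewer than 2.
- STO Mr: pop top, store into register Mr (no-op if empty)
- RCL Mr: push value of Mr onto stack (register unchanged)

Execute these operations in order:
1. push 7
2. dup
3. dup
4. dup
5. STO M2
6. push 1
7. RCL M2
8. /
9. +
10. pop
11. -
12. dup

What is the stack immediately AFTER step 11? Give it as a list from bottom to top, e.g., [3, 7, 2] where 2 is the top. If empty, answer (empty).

After op 1 (push 7): stack=[7] mem=[0,0,0,0]
After op 2 (dup): stack=[7,7] mem=[0,0,0,0]
After op 3 (dup): stack=[7,7,7] mem=[0,0,0,0]
After op 4 (dup): stack=[7,7,7,7] mem=[0,0,0,0]
After op 5 (STO M2): stack=[7,7,7] mem=[0,0,7,0]
After op 6 (push 1): stack=[7,7,7,1] mem=[0,0,7,0]
After op 7 (RCL M2): stack=[7,7,7,1,7] mem=[0,0,7,0]
After op 8 (/): stack=[7,7,7,0] mem=[0,0,7,0]
After op 9 (+): stack=[7,7,7] mem=[0,0,7,0]
After op 10 (pop): stack=[7,7] mem=[0,0,7,0]
After op 11 (-): stack=[0] mem=[0,0,7,0]

[0]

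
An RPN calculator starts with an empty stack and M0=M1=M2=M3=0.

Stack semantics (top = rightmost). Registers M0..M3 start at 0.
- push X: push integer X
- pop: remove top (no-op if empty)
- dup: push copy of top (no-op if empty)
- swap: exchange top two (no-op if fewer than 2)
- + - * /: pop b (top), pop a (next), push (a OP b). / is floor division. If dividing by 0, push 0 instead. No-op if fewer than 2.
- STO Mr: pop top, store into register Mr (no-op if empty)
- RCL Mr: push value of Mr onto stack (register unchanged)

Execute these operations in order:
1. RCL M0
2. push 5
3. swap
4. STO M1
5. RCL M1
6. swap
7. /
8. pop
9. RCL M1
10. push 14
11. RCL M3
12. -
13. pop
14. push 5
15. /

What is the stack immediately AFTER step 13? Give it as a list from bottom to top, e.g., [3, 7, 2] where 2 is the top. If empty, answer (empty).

After op 1 (RCL M0): stack=[0] mem=[0,0,0,0]
After op 2 (push 5): stack=[0,5] mem=[0,0,0,0]
After op 3 (swap): stack=[5,0] mem=[0,0,0,0]
After op 4 (STO M1): stack=[5] mem=[0,0,0,0]
After op 5 (RCL M1): stack=[5,0] mem=[0,0,0,0]
After op 6 (swap): stack=[0,5] mem=[0,0,0,0]
After op 7 (/): stack=[0] mem=[0,0,0,0]
After op 8 (pop): stack=[empty] mem=[0,0,0,0]
After op 9 (RCL M1): stack=[0] mem=[0,0,0,0]
After op 10 (push 14): stack=[0,14] mem=[0,0,0,0]
After op 11 (RCL M3): stack=[0,14,0] mem=[0,0,0,0]
After op 12 (-): stack=[0,14] mem=[0,0,0,0]
After op 13 (pop): stack=[0] mem=[0,0,0,0]

[0]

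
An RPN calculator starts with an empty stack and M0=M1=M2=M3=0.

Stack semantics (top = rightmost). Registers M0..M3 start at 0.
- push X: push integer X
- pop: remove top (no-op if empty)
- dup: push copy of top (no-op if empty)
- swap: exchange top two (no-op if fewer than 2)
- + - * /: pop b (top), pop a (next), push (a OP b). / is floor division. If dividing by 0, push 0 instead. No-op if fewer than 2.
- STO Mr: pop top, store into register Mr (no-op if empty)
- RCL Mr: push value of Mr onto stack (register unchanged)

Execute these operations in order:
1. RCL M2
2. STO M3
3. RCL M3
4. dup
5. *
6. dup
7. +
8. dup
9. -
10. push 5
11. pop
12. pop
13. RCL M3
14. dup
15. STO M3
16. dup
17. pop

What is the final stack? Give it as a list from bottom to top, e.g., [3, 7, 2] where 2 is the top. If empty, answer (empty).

After op 1 (RCL M2): stack=[0] mem=[0,0,0,0]
After op 2 (STO M3): stack=[empty] mem=[0,0,0,0]
After op 3 (RCL M3): stack=[0] mem=[0,0,0,0]
After op 4 (dup): stack=[0,0] mem=[0,0,0,0]
After op 5 (*): stack=[0] mem=[0,0,0,0]
After op 6 (dup): stack=[0,0] mem=[0,0,0,0]
After op 7 (+): stack=[0] mem=[0,0,0,0]
After op 8 (dup): stack=[0,0] mem=[0,0,0,0]
After op 9 (-): stack=[0] mem=[0,0,0,0]
After op 10 (push 5): stack=[0,5] mem=[0,0,0,0]
After op 11 (pop): stack=[0] mem=[0,0,0,0]
After op 12 (pop): stack=[empty] mem=[0,0,0,0]
After op 13 (RCL M3): stack=[0] mem=[0,0,0,0]
After op 14 (dup): stack=[0,0] mem=[0,0,0,0]
After op 15 (STO M3): stack=[0] mem=[0,0,0,0]
After op 16 (dup): stack=[0,0] mem=[0,0,0,0]
After op 17 (pop): stack=[0] mem=[0,0,0,0]

Answer: [0]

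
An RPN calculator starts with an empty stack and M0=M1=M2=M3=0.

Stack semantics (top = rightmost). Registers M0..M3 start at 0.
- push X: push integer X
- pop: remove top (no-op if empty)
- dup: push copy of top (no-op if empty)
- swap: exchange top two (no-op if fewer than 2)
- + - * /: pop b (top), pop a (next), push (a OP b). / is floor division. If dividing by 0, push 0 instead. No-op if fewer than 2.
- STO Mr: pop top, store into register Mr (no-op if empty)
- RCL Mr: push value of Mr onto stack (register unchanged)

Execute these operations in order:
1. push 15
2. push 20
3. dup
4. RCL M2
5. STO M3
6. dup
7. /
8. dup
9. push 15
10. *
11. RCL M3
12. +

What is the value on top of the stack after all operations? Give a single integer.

Answer: 15

Derivation:
After op 1 (push 15): stack=[15] mem=[0,0,0,0]
After op 2 (push 20): stack=[15,20] mem=[0,0,0,0]
After op 3 (dup): stack=[15,20,20] mem=[0,0,0,0]
After op 4 (RCL M2): stack=[15,20,20,0] mem=[0,0,0,0]
After op 5 (STO M3): stack=[15,20,20] mem=[0,0,0,0]
After op 6 (dup): stack=[15,20,20,20] mem=[0,0,0,0]
After op 7 (/): stack=[15,20,1] mem=[0,0,0,0]
After op 8 (dup): stack=[15,20,1,1] mem=[0,0,0,0]
After op 9 (push 15): stack=[15,20,1,1,15] mem=[0,0,0,0]
After op 10 (*): stack=[15,20,1,15] mem=[0,0,0,0]
After op 11 (RCL M3): stack=[15,20,1,15,0] mem=[0,0,0,0]
After op 12 (+): stack=[15,20,1,15] mem=[0,0,0,0]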